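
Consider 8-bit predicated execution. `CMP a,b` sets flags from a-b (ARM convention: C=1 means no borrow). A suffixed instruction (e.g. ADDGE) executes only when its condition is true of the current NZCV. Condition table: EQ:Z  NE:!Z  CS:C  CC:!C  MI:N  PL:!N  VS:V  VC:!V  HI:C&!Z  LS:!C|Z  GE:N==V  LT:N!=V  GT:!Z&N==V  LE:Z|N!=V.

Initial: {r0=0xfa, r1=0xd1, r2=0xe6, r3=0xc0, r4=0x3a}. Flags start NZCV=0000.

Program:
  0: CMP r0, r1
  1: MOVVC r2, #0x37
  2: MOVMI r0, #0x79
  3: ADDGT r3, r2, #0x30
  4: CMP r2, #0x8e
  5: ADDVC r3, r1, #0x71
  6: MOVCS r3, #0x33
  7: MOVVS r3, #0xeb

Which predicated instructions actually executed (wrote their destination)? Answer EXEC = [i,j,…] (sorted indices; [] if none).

EXEC = [1,3,7]

0: ✓ CMP  NZCV=0010
1: ✓ MOVVC  r2←0x37
2: · MOVMI
3: ✓ ADDGT  r3←0x67
4: ✓ CMP  NZCV=1001
5: · ADDVC
6: · MOVCS
7: ✓ MOVVS  r3←0xeb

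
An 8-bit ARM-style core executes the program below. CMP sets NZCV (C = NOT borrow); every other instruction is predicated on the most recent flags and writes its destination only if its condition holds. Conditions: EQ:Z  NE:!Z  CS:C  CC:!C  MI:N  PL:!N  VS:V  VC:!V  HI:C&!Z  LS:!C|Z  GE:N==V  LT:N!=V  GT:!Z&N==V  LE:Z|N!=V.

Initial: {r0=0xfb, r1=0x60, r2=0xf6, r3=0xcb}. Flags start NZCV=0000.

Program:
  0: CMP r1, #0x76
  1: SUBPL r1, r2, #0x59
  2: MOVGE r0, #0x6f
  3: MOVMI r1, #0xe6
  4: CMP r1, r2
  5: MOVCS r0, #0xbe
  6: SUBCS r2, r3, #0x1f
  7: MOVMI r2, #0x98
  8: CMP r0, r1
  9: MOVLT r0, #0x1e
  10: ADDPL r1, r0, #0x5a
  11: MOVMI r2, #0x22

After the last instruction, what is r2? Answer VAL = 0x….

[0] flags=1000 → (cmp)
[1] flags=1000 PL?F → skip
[2] flags=1000 GE?F → skip
[3] flags=1000 MI?T → r1=0xe6
[4] flags=1000 → (cmp)
[5] flags=1000 CS?F → skip
[6] flags=1000 CS?F → skip
[7] flags=1000 MI?T → r2=0x98
[8] flags=0010 → (cmp)
[9] flags=0010 LT?F → skip
[10] flags=0010 PL?T → r1=0x55
[11] flags=0010 MI?F → skip

VAL = 0x98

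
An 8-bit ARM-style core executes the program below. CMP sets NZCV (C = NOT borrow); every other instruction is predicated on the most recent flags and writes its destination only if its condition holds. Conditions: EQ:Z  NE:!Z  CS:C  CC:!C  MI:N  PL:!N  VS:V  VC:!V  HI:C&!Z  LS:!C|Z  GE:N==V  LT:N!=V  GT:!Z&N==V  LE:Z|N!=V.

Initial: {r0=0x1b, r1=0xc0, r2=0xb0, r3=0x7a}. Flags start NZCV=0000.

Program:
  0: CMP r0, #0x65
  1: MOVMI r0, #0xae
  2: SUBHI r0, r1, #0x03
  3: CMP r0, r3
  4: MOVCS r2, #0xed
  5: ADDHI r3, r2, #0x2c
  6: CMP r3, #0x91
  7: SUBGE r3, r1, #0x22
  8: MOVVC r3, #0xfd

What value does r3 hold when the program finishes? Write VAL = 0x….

[0] flags=1000 → (cmp)
[1] flags=1000 MI?T → r0=0xae
[2] flags=1000 HI?F → skip
[3] flags=0011 → (cmp)
[4] flags=0011 CS?T → r2=0xed
[5] flags=0011 HI?T → r3=0x19
[6] flags=1001 → (cmp)
[7] flags=1001 GE?T → r3=0x9e
[8] flags=1001 VC?F → skip

VAL = 0x9e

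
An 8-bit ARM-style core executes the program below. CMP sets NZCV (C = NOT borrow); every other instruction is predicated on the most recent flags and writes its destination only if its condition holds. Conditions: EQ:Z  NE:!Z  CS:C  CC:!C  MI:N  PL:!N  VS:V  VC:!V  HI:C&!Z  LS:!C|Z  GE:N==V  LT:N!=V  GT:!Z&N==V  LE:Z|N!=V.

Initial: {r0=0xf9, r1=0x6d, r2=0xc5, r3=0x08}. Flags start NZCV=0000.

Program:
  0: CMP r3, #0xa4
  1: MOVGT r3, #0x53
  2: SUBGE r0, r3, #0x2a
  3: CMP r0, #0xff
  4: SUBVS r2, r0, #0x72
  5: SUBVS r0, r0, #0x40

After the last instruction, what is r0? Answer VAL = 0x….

VAL = 0x29

0: ✓ CMP  NZCV=0000
1: ✓ MOVGT  r3←0x53
2: ✓ SUBGE  r0←0x29
3: ✓ CMP  NZCV=0000
4: · SUBVS
5: · SUBVS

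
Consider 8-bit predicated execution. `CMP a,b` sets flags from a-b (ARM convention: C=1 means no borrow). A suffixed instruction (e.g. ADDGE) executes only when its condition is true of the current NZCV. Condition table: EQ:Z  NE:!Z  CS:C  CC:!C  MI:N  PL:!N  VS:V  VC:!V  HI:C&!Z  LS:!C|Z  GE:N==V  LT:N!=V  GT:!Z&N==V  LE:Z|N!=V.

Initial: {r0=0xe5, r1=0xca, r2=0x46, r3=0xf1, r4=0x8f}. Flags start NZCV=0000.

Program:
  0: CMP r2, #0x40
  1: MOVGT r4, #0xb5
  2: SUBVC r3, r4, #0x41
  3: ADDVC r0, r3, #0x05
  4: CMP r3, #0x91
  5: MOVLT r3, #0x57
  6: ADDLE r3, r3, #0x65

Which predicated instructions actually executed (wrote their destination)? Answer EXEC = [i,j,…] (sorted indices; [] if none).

0: ✓ CMP  NZCV=0010
1: ✓ MOVGT  r4←0xb5
2: ✓ SUBVC  r3←0x74
3: ✓ ADDVC  r0←0x79
4: ✓ CMP  NZCV=1001
5: · MOVLT
6: · ADDLE

EXEC = [1,2,3]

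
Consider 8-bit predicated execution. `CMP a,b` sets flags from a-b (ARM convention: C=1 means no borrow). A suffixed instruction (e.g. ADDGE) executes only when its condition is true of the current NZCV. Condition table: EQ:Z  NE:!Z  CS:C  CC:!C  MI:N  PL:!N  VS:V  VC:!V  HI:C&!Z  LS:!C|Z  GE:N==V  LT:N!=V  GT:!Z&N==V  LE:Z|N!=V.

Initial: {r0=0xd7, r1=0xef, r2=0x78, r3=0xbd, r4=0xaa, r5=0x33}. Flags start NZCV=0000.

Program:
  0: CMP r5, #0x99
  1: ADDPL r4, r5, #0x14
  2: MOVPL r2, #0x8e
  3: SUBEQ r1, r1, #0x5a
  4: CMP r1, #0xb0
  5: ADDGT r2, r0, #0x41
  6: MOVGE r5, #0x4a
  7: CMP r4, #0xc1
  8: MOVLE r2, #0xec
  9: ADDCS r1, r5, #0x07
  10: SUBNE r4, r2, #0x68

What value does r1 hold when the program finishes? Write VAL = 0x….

VAL = 0xef

0: ✓ CMP  NZCV=1001
1: · ADDPL
2: · MOVPL
3: · SUBEQ
4: ✓ CMP  NZCV=0010
5: ✓ ADDGT  r2←0x18
6: ✓ MOVGE  r5←0x4a
7: ✓ CMP  NZCV=1000
8: ✓ MOVLE  r2←0xec
9: · ADDCS
10: ✓ SUBNE  r4←0x84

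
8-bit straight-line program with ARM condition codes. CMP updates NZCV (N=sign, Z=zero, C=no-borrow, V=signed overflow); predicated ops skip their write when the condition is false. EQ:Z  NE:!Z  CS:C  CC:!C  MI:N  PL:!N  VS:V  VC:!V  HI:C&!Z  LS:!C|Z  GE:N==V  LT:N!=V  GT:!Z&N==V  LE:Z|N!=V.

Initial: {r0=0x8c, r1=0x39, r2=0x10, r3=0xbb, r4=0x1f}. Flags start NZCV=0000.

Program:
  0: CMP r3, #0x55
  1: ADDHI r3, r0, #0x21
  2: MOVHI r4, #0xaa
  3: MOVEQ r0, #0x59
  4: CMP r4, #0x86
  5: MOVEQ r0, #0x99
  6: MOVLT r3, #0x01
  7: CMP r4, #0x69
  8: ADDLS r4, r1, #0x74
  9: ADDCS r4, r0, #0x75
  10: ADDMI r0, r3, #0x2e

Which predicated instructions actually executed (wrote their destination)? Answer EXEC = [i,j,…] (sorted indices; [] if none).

[0] flags=0011 → (cmp)
[1] flags=0011 HI?T → r3=0xad
[2] flags=0011 HI?T → r4=0xaa
[3] flags=0011 EQ?F → skip
[4] flags=0010 → (cmp)
[5] flags=0010 EQ?F → skip
[6] flags=0010 LT?F → skip
[7] flags=0011 → (cmp)
[8] flags=0011 LS?F → skip
[9] flags=0011 CS?T → r4=0x01
[10] flags=0011 MI?F → skip

EXEC = [1,2,9]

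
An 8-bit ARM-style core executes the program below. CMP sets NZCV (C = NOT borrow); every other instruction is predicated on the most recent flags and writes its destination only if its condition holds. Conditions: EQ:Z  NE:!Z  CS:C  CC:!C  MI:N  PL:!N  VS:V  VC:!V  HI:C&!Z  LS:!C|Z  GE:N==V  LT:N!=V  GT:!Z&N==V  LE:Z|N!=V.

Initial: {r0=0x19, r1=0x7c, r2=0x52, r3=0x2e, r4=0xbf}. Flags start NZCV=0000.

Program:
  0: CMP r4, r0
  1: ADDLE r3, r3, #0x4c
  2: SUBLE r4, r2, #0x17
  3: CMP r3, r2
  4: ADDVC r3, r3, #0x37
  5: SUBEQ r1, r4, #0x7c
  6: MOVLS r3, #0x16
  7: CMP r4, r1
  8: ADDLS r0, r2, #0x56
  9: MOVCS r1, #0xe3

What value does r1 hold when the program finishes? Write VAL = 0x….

0: ✓ CMP  NZCV=1010
1: ✓ ADDLE  r3←0x7a
2: ✓ SUBLE  r4←0x3b
3: ✓ CMP  NZCV=0010
4: ✓ ADDVC  r3←0xb1
5: · SUBEQ
6: · MOVLS
7: ✓ CMP  NZCV=1000
8: ✓ ADDLS  r0←0xa8
9: · MOVCS

VAL = 0x7c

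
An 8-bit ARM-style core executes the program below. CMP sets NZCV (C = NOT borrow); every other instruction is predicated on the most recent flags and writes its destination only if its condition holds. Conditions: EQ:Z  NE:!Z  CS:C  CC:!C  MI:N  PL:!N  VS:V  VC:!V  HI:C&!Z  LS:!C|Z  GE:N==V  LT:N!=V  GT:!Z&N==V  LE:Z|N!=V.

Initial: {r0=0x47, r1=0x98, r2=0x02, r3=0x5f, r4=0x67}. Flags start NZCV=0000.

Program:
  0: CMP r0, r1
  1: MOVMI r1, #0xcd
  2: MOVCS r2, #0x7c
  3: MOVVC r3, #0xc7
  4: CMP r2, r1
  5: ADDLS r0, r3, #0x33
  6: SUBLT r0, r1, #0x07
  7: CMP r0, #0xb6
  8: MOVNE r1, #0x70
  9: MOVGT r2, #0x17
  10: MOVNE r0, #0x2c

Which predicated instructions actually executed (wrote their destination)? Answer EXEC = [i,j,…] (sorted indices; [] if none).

EXEC = [1,5,8,10]

[0] flags=1001 → (cmp)
[1] flags=1001 MI?T → r1=0xcd
[2] flags=1001 CS?F → skip
[3] flags=1001 VC?F → skip
[4] flags=0000 → (cmp)
[5] flags=0000 LS?T → r0=0x92
[6] flags=0000 LT?F → skip
[7] flags=1000 → (cmp)
[8] flags=1000 NE?T → r1=0x70
[9] flags=1000 GT?F → skip
[10] flags=1000 NE?T → r0=0x2c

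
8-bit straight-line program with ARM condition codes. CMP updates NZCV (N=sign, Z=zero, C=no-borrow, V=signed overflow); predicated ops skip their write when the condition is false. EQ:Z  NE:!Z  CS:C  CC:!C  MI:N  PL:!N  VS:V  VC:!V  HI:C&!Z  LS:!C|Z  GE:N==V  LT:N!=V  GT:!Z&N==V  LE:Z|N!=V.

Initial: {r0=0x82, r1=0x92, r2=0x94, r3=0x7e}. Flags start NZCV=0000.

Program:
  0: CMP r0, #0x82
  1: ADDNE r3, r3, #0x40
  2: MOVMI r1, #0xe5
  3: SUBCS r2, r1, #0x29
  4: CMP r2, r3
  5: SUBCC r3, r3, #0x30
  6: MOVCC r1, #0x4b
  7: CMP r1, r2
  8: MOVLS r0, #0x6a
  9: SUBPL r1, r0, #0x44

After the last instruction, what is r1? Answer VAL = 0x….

VAL = 0x4b

0: ✓ CMP  NZCV=0110
1: · ADDNE
2: · MOVMI
3: ✓ SUBCS  r2←0x69
4: ✓ CMP  NZCV=1000
5: ✓ SUBCC  r3←0x4e
6: ✓ MOVCC  r1←0x4b
7: ✓ CMP  NZCV=1000
8: ✓ MOVLS  r0←0x6a
9: · SUBPL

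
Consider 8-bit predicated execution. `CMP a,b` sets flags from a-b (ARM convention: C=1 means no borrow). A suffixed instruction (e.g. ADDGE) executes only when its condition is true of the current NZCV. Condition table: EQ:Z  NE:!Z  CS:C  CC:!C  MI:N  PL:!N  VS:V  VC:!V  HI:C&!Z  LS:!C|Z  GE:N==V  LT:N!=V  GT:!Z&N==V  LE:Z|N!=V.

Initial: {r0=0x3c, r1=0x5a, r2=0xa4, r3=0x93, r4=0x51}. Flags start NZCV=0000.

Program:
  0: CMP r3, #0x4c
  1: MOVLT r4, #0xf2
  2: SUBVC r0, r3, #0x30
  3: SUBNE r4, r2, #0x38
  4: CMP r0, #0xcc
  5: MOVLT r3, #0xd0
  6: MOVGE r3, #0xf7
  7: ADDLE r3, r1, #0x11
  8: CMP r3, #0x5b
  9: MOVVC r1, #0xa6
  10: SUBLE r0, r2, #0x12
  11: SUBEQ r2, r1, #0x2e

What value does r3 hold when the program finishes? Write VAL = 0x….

VAL = 0xf7

[0] flags=0011 → (cmp)
[1] flags=0011 LT?T → r4=0xf2
[2] flags=0011 VC?F → skip
[3] flags=0011 NE?T → r4=0x6c
[4] flags=0000 → (cmp)
[5] flags=0000 LT?F → skip
[6] flags=0000 GE?T → r3=0xf7
[7] flags=0000 LE?F → skip
[8] flags=1010 → (cmp)
[9] flags=1010 VC?T → r1=0xa6
[10] flags=1010 LE?T → r0=0x92
[11] flags=1010 EQ?F → skip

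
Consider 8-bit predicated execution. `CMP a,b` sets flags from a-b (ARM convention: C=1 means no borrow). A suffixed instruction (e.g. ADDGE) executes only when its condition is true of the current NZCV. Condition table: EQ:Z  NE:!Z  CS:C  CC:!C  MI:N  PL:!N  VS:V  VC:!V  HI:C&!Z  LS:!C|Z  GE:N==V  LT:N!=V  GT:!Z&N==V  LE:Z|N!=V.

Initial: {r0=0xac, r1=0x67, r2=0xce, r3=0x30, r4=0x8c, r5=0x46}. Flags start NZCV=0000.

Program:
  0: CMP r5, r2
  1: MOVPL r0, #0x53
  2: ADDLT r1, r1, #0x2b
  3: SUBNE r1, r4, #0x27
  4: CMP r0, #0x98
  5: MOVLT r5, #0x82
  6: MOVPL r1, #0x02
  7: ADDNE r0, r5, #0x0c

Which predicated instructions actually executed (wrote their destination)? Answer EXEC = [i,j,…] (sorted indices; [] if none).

0: ✓ CMP  NZCV=0000
1: ✓ MOVPL  r0←0x53
2: · ADDLT
3: ✓ SUBNE  r1←0x65
4: ✓ CMP  NZCV=1001
5: · MOVLT
6: · MOVPL
7: ✓ ADDNE  r0←0x52

EXEC = [1,3,7]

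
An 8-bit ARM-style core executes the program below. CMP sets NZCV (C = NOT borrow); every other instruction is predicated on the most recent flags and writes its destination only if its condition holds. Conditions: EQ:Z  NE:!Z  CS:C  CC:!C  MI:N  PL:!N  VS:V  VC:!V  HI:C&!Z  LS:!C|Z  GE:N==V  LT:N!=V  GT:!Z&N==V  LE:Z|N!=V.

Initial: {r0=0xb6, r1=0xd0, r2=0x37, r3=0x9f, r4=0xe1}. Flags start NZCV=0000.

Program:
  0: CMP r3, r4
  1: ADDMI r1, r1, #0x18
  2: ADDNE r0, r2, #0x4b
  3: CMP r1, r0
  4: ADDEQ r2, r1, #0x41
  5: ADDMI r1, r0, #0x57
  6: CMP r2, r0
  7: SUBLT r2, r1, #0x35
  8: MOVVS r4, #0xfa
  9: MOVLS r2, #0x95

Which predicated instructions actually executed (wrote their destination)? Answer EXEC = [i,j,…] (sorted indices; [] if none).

0: ✓ CMP  NZCV=1000
1: ✓ ADDMI  r1←0xe8
2: ✓ ADDNE  r0←0x82
3: ✓ CMP  NZCV=0010
4: · ADDEQ
5: · ADDMI
6: ✓ CMP  NZCV=1001
7: · SUBLT
8: ✓ MOVVS  r4←0xfa
9: ✓ MOVLS  r2←0x95

EXEC = [1,2,8,9]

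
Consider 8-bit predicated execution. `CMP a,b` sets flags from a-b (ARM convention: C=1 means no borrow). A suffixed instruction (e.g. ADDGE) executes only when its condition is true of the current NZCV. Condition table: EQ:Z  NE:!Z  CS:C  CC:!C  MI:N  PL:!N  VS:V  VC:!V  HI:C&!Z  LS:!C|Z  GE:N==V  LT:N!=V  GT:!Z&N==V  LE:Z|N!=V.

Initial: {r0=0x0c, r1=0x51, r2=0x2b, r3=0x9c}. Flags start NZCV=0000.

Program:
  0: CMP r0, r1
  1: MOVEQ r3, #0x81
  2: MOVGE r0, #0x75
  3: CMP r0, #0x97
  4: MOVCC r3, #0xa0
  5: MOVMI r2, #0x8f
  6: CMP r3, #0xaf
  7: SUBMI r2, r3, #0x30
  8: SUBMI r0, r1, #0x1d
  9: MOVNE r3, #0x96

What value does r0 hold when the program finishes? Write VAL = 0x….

[0] flags=1000 → (cmp)
[1] flags=1000 EQ?F → skip
[2] flags=1000 GE?F → skip
[3] flags=0000 → (cmp)
[4] flags=0000 CC?T → r3=0xa0
[5] flags=0000 MI?F → skip
[6] flags=1000 → (cmp)
[7] flags=1000 MI?T → r2=0x70
[8] flags=1000 MI?T → r0=0x34
[9] flags=1000 NE?T → r3=0x96

VAL = 0x34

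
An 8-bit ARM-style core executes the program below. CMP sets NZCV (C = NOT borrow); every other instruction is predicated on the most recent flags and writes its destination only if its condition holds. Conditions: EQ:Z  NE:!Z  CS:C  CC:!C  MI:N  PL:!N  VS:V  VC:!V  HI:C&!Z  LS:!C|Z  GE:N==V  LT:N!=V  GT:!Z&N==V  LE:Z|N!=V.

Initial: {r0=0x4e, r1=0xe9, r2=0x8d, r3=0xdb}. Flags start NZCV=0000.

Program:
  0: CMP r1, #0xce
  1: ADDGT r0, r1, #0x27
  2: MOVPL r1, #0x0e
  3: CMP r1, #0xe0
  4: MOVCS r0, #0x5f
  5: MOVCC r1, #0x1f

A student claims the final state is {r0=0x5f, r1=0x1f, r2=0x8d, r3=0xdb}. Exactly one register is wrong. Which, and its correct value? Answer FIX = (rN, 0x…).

FIX = (r0, 0x10)

0: ✓ CMP  NZCV=0010
1: ✓ ADDGT  r0←0x10
2: ✓ MOVPL  r1←0x0e
3: ✓ CMP  NZCV=0000
4: · MOVCS
5: ✓ MOVCC  r1←0x1f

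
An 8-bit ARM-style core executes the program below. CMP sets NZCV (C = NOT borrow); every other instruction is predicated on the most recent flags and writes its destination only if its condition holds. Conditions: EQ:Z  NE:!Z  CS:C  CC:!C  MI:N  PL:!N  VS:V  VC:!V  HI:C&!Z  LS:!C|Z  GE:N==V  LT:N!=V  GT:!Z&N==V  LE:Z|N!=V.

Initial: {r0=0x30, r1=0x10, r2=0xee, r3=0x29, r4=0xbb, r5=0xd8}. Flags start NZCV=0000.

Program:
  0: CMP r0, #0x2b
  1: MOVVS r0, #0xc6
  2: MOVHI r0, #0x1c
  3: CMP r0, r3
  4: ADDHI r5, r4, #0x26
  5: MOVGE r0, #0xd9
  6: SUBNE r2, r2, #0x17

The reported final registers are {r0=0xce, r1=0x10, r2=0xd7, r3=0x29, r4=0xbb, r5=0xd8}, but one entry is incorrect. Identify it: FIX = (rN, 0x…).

FIX = (r0, 0x1c)

[0] flags=0010 → (cmp)
[1] flags=0010 VS?F → skip
[2] flags=0010 HI?T → r0=0x1c
[3] flags=1000 → (cmp)
[4] flags=1000 HI?F → skip
[5] flags=1000 GE?F → skip
[6] flags=1000 NE?T → r2=0xd7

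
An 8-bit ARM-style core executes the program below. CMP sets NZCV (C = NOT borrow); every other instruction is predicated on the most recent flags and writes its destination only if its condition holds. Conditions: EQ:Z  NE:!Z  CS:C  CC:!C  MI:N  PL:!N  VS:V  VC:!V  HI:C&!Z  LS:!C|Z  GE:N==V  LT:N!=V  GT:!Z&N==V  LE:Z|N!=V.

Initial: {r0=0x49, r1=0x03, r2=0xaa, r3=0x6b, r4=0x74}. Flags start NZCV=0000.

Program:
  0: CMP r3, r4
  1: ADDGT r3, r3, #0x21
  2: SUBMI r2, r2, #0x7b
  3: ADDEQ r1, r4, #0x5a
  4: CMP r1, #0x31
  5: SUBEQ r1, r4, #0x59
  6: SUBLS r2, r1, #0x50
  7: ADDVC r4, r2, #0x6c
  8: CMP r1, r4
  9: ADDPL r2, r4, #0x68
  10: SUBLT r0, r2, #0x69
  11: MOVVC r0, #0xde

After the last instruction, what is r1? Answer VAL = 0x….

VAL = 0x03

[0] flags=1000 → (cmp)
[1] flags=1000 GT?F → skip
[2] flags=1000 MI?T → r2=0x2f
[3] flags=1000 EQ?F → skip
[4] flags=1000 → (cmp)
[5] flags=1000 EQ?F → skip
[6] flags=1000 LS?T → r2=0xb3
[7] flags=1000 VC?T → r4=0x1f
[8] flags=1000 → (cmp)
[9] flags=1000 PL?F → skip
[10] flags=1000 LT?T → r0=0x4a
[11] flags=1000 VC?T → r0=0xde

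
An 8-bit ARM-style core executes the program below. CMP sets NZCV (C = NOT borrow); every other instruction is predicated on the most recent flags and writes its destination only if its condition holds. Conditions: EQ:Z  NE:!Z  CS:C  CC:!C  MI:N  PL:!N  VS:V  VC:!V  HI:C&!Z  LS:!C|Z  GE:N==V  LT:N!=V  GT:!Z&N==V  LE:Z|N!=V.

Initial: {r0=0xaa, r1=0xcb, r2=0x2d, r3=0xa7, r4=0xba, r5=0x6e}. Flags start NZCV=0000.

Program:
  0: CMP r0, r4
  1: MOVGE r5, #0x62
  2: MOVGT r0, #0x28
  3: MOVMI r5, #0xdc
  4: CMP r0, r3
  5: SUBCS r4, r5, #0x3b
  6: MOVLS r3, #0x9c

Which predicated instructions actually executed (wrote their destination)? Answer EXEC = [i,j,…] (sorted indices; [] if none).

[0] flags=1000 → (cmp)
[1] flags=1000 GE?F → skip
[2] flags=1000 GT?F → skip
[3] flags=1000 MI?T → r5=0xdc
[4] flags=0010 → (cmp)
[5] flags=0010 CS?T → r4=0xa1
[6] flags=0010 LS?F → skip

EXEC = [3,5]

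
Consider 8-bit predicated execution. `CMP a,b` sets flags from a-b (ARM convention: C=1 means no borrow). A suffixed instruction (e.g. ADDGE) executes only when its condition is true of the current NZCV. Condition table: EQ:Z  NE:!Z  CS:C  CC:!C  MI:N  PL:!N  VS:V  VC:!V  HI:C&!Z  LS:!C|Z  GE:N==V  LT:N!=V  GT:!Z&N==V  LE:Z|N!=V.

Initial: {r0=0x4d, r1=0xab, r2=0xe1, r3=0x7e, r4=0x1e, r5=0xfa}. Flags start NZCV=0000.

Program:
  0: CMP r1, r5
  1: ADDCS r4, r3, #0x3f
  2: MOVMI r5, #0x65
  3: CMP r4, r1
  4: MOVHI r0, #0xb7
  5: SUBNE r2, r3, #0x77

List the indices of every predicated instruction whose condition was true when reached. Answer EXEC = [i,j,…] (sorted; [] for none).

EXEC = [2,5]

[0] flags=1000 → (cmp)
[1] flags=1000 CS?F → skip
[2] flags=1000 MI?T → r5=0x65
[3] flags=0000 → (cmp)
[4] flags=0000 HI?F → skip
[5] flags=0000 NE?T → r2=0x07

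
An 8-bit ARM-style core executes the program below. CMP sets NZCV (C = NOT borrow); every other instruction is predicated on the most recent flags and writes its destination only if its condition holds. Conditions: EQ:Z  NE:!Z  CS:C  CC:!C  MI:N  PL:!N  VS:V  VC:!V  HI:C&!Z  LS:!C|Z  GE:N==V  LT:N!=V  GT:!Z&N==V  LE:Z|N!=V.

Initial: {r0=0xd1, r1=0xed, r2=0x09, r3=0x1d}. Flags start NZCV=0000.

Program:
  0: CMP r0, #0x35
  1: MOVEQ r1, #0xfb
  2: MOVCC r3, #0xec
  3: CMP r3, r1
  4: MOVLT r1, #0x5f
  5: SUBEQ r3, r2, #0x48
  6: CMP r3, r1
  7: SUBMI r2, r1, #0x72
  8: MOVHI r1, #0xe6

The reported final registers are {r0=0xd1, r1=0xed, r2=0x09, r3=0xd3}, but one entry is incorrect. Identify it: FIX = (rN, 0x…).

0: ✓ CMP  NZCV=1010
1: · MOVEQ
2: · MOVCC
3: ✓ CMP  NZCV=0000
4: · MOVLT
5: · SUBEQ
6: ✓ CMP  NZCV=0000
7: · SUBMI
8: · MOVHI

FIX = (r3, 0x1d)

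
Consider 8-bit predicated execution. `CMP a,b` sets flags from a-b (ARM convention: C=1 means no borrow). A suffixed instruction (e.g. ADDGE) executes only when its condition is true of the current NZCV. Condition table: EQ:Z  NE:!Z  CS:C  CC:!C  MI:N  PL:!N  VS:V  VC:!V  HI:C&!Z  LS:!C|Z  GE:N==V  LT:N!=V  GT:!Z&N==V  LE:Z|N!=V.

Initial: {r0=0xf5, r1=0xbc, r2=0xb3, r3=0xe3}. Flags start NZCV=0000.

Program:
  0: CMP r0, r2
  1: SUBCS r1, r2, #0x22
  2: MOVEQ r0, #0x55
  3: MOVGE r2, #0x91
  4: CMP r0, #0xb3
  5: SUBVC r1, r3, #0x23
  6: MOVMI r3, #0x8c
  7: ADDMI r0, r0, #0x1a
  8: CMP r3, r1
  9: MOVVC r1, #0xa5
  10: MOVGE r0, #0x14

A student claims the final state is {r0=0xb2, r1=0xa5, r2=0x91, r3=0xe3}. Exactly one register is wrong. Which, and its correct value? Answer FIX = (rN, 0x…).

FIX = (r0, 0x14)

[0] flags=0010 → (cmp)
[1] flags=0010 CS?T → r1=0x91
[2] flags=0010 EQ?F → skip
[3] flags=0010 GE?T → r2=0x91
[4] flags=0010 → (cmp)
[5] flags=0010 VC?T → r1=0xc0
[6] flags=0010 MI?F → skip
[7] flags=0010 MI?F → skip
[8] flags=0010 → (cmp)
[9] flags=0010 VC?T → r1=0xa5
[10] flags=0010 GE?T → r0=0x14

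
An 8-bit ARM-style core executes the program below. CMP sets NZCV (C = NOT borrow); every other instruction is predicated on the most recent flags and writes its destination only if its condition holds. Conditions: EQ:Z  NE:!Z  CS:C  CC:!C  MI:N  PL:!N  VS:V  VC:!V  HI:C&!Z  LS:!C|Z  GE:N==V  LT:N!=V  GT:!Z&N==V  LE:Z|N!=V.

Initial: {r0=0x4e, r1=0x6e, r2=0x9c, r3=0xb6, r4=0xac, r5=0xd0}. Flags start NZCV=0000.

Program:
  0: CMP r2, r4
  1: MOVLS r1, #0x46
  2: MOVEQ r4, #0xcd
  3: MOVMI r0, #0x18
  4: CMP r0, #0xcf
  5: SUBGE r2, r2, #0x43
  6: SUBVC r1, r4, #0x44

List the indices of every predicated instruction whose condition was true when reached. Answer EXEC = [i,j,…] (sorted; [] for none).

[0] flags=1000 → (cmp)
[1] flags=1000 LS?T → r1=0x46
[2] flags=1000 EQ?F → skip
[3] flags=1000 MI?T → r0=0x18
[4] flags=0000 → (cmp)
[5] flags=0000 GE?T → r2=0x59
[6] flags=0000 VC?T → r1=0x68

EXEC = [1,3,5,6]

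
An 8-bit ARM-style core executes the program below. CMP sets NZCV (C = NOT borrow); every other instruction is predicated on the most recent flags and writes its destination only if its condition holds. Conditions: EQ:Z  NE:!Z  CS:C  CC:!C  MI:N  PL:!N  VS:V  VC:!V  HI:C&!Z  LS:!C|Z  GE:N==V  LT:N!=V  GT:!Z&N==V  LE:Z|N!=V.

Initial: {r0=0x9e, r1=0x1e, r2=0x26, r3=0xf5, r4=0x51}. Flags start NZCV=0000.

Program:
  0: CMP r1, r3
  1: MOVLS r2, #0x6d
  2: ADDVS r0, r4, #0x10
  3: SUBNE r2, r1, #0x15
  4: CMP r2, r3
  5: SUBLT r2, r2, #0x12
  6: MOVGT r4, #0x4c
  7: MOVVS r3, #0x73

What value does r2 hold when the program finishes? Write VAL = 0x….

[0] flags=0000 → (cmp)
[1] flags=0000 LS?T → r2=0x6d
[2] flags=0000 VS?F → skip
[3] flags=0000 NE?T → r2=0x09
[4] flags=0000 → (cmp)
[5] flags=0000 LT?F → skip
[6] flags=0000 GT?T → r4=0x4c
[7] flags=0000 VS?F → skip

VAL = 0x09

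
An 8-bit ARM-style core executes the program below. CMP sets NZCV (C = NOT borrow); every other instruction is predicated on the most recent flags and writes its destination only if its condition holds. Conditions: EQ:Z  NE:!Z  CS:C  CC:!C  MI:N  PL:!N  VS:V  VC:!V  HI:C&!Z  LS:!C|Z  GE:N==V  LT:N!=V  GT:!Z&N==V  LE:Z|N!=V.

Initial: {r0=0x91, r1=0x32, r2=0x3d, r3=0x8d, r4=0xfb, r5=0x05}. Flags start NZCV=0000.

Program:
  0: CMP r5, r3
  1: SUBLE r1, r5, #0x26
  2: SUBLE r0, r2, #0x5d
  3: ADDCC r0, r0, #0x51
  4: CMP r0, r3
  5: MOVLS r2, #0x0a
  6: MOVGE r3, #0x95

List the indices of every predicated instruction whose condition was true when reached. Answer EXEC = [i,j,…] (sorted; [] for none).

[0] flags=0000 → (cmp)
[1] flags=0000 LE?F → skip
[2] flags=0000 LE?F → skip
[3] flags=0000 CC?T → r0=0xe2
[4] flags=0010 → (cmp)
[5] flags=0010 LS?F → skip
[6] flags=0010 GE?T → r3=0x95

EXEC = [3,6]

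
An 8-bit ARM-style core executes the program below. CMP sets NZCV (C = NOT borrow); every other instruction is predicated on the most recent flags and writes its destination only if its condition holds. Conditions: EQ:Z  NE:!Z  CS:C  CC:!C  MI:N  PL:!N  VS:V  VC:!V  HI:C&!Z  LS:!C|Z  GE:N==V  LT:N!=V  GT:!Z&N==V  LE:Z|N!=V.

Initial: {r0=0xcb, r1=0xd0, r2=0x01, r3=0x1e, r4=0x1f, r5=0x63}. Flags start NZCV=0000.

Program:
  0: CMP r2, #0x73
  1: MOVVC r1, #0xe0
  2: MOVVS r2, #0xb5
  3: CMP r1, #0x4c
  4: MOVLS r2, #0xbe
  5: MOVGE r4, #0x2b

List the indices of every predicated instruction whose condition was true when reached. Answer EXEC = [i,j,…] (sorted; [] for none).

EXEC = [1]

[0] flags=1000 → (cmp)
[1] flags=1000 VC?T → r1=0xe0
[2] flags=1000 VS?F → skip
[3] flags=1010 → (cmp)
[4] flags=1010 LS?F → skip
[5] flags=1010 GE?F → skip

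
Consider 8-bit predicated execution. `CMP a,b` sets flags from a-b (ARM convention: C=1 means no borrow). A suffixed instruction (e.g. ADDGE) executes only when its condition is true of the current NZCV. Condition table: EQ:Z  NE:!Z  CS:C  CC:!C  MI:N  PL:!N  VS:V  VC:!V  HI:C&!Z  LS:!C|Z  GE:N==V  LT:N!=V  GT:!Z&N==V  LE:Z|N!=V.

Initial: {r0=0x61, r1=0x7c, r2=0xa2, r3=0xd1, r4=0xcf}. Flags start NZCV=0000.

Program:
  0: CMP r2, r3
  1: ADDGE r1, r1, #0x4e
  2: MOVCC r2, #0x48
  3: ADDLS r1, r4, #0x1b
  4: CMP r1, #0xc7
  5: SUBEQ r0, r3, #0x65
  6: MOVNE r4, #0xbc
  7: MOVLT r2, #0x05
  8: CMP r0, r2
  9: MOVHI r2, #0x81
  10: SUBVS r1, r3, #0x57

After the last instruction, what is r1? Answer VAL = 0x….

0: ✓ CMP  NZCV=1000
1: · ADDGE
2: ✓ MOVCC  r2←0x48
3: ✓ ADDLS  r1←0xea
4: ✓ CMP  NZCV=0010
5: · SUBEQ
6: ✓ MOVNE  r4←0xbc
7: · MOVLT
8: ✓ CMP  NZCV=0010
9: ✓ MOVHI  r2←0x81
10: · SUBVS

VAL = 0xea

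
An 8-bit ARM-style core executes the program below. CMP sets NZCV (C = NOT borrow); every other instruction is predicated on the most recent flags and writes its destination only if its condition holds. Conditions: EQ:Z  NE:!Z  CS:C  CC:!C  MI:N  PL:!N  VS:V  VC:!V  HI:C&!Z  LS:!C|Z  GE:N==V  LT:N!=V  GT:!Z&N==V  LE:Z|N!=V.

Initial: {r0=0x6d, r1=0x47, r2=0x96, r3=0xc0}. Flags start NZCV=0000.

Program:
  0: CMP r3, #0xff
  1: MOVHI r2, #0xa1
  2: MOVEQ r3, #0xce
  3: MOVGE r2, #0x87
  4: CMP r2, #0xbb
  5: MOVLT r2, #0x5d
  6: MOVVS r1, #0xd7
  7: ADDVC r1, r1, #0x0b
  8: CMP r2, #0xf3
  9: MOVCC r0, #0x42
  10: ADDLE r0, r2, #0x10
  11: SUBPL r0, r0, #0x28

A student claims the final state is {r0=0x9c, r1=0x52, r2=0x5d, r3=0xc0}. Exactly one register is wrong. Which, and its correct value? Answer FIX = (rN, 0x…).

FIX = (r0, 0x1a)

[0] flags=1000 → (cmp)
[1] flags=1000 HI?F → skip
[2] flags=1000 EQ?F → skip
[3] flags=1000 GE?F → skip
[4] flags=1000 → (cmp)
[5] flags=1000 LT?T → r2=0x5d
[6] flags=1000 VS?F → skip
[7] flags=1000 VC?T → r1=0x52
[8] flags=0000 → (cmp)
[9] flags=0000 CC?T → r0=0x42
[10] flags=0000 LE?F → skip
[11] flags=0000 PL?T → r0=0x1a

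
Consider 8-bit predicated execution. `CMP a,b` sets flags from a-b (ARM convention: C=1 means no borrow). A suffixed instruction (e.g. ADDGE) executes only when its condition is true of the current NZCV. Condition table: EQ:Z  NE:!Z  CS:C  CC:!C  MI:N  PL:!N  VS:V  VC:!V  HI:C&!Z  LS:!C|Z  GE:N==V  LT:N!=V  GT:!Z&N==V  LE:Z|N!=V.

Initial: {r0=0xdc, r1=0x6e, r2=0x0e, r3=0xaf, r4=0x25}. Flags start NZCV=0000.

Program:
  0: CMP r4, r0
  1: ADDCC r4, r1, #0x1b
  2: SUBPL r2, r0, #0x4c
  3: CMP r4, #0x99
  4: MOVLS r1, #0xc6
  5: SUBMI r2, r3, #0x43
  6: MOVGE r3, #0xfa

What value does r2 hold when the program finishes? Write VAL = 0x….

VAL = 0x6c

0: ✓ CMP  NZCV=0000
1: ✓ ADDCC  r4←0x89
2: ✓ SUBPL  r2←0x90
3: ✓ CMP  NZCV=1000
4: ✓ MOVLS  r1←0xc6
5: ✓ SUBMI  r2←0x6c
6: · MOVGE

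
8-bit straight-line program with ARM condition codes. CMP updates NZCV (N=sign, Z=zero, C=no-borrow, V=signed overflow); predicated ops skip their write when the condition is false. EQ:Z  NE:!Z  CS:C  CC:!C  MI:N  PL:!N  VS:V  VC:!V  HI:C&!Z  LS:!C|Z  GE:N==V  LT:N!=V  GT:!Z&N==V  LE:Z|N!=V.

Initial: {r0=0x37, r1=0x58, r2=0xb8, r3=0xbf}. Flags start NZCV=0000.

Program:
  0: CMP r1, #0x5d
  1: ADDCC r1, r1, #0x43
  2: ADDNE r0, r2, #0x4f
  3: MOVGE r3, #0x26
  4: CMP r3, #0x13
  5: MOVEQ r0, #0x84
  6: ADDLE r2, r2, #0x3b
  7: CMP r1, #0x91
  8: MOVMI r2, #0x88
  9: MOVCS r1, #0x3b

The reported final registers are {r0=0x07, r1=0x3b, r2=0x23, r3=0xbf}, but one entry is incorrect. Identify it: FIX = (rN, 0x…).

[0] flags=1000 → (cmp)
[1] flags=1000 CC?T → r1=0x9b
[2] flags=1000 NE?T → r0=0x07
[3] flags=1000 GE?F → skip
[4] flags=1010 → (cmp)
[5] flags=1010 EQ?F → skip
[6] flags=1010 LE?T → r2=0xf3
[7] flags=0010 → (cmp)
[8] flags=0010 MI?F → skip
[9] flags=0010 CS?T → r1=0x3b

FIX = (r2, 0xf3)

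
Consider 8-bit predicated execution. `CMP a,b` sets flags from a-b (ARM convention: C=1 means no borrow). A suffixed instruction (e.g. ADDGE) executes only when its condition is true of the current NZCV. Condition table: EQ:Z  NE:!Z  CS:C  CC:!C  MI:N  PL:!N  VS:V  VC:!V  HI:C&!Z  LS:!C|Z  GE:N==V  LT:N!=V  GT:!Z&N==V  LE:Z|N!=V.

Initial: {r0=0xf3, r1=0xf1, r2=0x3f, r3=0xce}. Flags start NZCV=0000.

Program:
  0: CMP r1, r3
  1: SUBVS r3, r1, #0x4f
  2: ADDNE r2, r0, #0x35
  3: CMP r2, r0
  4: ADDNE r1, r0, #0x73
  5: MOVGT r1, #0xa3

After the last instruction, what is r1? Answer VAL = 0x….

VAL = 0xa3

0: ✓ CMP  NZCV=0010
1: · SUBVS
2: ✓ ADDNE  r2←0x28
3: ✓ CMP  NZCV=0000
4: ✓ ADDNE  r1←0x66
5: ✓ MOVGT  r1←0xa3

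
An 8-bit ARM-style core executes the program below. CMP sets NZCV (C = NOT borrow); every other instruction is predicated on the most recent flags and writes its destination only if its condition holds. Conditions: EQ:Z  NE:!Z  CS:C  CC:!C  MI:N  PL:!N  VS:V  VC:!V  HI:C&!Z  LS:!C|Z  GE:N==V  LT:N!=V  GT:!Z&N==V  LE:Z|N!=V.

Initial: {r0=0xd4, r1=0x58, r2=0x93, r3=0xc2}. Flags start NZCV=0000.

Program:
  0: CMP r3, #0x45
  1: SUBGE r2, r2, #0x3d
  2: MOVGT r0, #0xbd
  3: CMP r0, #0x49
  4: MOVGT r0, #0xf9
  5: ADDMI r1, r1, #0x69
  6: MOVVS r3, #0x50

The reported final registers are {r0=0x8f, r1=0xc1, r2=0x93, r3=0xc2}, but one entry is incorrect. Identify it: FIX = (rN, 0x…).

[0] flags=0011 → (cmp)
[1] flags=0011 GE?F → skip
[2] flags=0011 GT?F → skip
[3] flags=1010 → (cmp)
[4] flags=1010 GT?F → skip
[5] flags=1010 MI?T → r1=0xc1
[6] flags=1010 VS?F → skip

FIX = (r0, 0xd4)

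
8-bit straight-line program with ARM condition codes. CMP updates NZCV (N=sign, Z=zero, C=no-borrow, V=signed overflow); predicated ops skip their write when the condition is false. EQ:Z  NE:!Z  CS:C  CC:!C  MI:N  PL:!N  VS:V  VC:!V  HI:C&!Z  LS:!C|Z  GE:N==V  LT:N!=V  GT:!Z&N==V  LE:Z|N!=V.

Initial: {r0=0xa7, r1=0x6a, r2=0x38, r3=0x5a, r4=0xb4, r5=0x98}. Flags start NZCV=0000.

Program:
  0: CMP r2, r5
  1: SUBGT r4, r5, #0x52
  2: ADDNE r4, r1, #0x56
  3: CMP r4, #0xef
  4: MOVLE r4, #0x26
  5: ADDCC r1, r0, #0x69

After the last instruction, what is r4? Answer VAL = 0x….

VAL = 0x26

0: ✓ CMP  NZCV=1001
1: ✓ SUBGT  r4←0x46
2: ✓ ADDNE  r4←0xc0
3: ✓ CMP  NZCV=1000
4: ✓ MOVLE  r4←0x26
5: ✓ ADDCC  r1←0x10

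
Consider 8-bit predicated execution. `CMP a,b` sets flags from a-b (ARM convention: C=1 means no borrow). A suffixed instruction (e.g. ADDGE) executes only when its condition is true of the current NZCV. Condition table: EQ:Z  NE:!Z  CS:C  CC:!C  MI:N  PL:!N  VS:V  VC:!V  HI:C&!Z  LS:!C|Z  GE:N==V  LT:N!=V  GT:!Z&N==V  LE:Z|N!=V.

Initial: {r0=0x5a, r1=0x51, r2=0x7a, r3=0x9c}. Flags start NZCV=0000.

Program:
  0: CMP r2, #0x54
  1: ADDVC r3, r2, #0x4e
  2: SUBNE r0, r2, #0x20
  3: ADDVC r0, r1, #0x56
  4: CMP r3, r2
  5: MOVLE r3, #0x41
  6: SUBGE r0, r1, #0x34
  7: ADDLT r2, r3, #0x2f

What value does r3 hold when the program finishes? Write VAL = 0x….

VAL = 0x41

0: ✓ CMP  NZCV=0010
1: ✓ ADDVC  r3←0xc8
2: ✓ SUBNE  r0←0x5a
3: ✓ ADDVC  r0←0xa7
4: ✓ CMP  NZCV=0011
5: ✓ MOVLE  r3←0x41
6: · SUBGE
7: ✓ ADDLT  r2←0x70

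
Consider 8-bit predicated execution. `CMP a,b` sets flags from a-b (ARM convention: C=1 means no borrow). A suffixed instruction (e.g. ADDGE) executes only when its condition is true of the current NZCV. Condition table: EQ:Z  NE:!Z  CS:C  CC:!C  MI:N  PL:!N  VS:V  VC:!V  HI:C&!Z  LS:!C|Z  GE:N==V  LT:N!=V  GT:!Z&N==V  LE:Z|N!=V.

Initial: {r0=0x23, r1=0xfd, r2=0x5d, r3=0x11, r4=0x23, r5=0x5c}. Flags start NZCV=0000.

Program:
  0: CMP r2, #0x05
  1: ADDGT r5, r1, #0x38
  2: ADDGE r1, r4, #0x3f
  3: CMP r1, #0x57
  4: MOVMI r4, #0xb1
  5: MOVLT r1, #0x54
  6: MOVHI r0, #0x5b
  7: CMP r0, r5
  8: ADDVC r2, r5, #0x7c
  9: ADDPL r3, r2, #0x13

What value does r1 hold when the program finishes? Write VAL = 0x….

VAL = 0x62

0: ✓ CMP  NZCV=0010
1: ✓ ADDGT  r5←0x35
2: ✓ ADDGE  r1←0x62
3: ✓ CMP  NZCV=0010
4: · MOVMI
5: · MOVLT
6: ✓ MOVHI  r0←0x5b
7: ✓ CMP  NZCV=0010
8: ✓ ADDVC  r2←0xb1
9: ✓ ADDPL  r3←0xc4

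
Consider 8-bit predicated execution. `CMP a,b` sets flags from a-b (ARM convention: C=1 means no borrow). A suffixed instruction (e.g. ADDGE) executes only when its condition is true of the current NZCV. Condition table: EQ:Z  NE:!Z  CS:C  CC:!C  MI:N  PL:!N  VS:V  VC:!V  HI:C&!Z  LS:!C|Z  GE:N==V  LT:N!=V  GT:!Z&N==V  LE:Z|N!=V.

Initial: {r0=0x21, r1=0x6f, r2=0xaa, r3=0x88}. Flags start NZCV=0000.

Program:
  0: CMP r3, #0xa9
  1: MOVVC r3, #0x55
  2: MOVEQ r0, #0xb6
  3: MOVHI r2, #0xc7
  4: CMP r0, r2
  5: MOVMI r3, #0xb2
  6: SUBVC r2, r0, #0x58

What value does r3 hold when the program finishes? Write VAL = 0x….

VAL = 0x55

0: ✓ CMP  NZCV=1000
1: ✓ MOVVC  r3←0x55
2: · MOVEQ
3: · MOVHI
4: ✓ CMP  NZCV=0000
5: · MOVMI
6: ✓ SUBVC  r2←0xc9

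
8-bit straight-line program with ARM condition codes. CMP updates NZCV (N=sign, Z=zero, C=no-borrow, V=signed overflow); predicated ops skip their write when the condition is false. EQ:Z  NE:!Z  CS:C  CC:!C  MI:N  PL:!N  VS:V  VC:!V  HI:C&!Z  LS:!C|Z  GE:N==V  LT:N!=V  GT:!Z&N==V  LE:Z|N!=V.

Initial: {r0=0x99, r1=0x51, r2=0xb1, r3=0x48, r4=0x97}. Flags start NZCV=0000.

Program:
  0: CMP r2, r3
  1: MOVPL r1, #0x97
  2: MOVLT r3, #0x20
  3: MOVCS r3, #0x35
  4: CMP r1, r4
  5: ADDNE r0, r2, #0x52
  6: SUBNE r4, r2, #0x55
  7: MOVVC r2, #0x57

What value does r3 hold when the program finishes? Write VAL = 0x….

VAL = 0x35

0: ✓ CMP  NZCV=0011
1: ✓ MOVPL  r1←0x97
2: ✓ MOVLT  r3←0x20
3: ✓ MOVCS  r3←0x35
4: ✓ CMP  NZCV=0110
5: · ADDNE
6: · SUBNE
7: ✓ MOVVC  r2←0x57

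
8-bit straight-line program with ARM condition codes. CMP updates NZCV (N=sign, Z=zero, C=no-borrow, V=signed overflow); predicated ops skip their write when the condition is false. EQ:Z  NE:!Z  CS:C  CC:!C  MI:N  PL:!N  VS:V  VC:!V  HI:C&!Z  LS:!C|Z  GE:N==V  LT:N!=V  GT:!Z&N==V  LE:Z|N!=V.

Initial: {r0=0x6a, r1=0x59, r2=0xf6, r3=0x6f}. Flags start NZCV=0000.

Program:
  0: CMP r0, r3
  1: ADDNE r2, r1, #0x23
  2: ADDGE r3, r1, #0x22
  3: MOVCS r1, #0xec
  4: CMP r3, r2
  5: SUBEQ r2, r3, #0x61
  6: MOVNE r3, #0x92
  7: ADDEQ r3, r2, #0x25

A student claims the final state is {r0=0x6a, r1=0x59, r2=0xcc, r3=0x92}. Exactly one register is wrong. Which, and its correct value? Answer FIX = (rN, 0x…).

FIX = (r2, 0x7c)

0: ✓ CMP  NZCV=1000
1: ✓ ADDNE  r2←0x7c
2: · ADDGE
3: · MOVCS
4: ✓ CMP  NZCV=1000
5: · SUBEQ
6: ✓ MOVNE  r3←0x92
7: · ADDEQ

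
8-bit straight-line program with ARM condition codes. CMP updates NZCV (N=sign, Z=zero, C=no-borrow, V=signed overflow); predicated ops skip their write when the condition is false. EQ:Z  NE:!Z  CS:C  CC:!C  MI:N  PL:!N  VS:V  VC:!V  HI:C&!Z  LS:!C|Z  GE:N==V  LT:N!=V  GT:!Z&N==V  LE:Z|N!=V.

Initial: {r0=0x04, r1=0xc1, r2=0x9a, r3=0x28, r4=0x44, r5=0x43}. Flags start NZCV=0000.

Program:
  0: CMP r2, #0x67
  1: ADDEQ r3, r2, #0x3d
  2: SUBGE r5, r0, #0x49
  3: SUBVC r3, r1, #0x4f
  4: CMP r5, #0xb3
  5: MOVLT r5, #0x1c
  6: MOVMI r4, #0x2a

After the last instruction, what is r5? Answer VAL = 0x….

0: ✓ CMP  NZCV=0011
1: · ADDEQ
2: · SUBGE
3: · SUBVC
4: ✓ CMP  NZCV=1001
5: · MOVLT
6: ✓ MOVMI  r4←0x2a

VAL = 0x43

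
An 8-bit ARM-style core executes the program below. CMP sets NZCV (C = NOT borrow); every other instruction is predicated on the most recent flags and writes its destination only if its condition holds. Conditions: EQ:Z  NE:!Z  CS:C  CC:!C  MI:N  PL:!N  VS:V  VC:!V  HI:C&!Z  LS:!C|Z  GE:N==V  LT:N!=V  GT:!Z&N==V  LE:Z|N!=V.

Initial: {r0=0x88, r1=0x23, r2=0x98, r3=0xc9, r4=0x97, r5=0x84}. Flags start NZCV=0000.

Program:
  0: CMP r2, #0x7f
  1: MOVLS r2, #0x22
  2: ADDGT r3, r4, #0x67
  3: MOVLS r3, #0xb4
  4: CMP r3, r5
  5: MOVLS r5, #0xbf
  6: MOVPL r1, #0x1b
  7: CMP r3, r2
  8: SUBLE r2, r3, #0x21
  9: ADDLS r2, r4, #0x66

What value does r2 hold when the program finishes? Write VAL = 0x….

VAL = 0x98

0: ✓ CMP  NZCV=0011
1: · MOVLS
2: · ADDGT
3: · MOVLS
4: ✓ CMP  NZCV=0010
5: · MOVLS
6: ✓ MOVPL  r1←0x1b
7: ✓ CMP  NZCV=0010
8: · SUBLE
9: · ADDLS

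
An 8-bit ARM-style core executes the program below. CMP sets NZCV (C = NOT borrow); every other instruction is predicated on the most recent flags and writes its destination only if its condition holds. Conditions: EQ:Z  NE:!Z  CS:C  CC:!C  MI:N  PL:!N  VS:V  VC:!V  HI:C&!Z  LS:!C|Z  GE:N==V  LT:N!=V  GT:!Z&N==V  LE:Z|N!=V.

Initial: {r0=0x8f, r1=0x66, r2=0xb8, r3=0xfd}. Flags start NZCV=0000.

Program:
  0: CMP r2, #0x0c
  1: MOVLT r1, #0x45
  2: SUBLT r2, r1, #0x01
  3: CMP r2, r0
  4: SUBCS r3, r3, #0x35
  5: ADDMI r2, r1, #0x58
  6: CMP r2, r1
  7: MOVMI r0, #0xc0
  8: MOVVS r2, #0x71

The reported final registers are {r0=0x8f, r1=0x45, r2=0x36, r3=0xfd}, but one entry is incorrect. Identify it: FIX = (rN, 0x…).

FIX = (r2, 0x71)

0: ✓ CMP  NZCV=1010
1: ✓ MOVLT  r1←0x45
2: ✓ SUBLT  r2←0x44
3: ✓ CMP  NZCV=1001
4: · SUBCS
5: ✓ ADDMI  r2←0x9d
6: ✓ CMP  NZCV=0011
7: · MOVMI
8: ✓ MOVVS  r2←0x71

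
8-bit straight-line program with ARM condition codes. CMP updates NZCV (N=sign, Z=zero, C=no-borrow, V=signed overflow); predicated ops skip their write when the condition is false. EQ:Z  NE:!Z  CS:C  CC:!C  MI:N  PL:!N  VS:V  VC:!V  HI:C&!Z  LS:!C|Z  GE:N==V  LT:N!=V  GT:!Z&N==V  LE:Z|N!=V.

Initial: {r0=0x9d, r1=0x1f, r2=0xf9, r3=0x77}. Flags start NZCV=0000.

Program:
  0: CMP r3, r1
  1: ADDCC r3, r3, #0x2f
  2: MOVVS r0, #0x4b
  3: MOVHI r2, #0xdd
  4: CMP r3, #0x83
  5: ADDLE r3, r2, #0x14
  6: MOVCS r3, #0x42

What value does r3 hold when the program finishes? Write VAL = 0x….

VAL = 0x77

[0] flags=0010 → (cmp)
[1] flags=0010 CC?F → skip
[2] flags=0010 VS?F → skip
[3] flags=0010 HI?T → r2=0xdd
[4] flags=1001 → (cmp)
[5] flags=1001 LE?F → skip
[6] flags=1001 CS?F → skip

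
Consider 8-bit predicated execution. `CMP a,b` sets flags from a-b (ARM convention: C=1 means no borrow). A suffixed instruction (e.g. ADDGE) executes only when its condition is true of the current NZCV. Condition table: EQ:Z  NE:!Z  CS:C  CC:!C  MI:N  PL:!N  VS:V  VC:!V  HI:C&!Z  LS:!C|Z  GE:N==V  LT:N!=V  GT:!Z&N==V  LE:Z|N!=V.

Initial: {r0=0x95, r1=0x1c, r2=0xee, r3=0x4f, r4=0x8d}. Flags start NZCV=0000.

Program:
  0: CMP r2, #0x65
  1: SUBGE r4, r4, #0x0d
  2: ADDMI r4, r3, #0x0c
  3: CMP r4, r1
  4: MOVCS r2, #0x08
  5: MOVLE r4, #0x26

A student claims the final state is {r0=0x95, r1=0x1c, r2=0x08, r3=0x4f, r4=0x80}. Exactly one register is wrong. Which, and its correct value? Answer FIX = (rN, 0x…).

0: ✓ CMP  NZCV=1010
1: · SUBGE
2: ✓ ADDMI  r4←0x5b
3: ✓ CMP  NZCV=0010
4: ✓ MOVCS  r2←0x08
5: · MOVLE

FIX = (r4, 0x5b)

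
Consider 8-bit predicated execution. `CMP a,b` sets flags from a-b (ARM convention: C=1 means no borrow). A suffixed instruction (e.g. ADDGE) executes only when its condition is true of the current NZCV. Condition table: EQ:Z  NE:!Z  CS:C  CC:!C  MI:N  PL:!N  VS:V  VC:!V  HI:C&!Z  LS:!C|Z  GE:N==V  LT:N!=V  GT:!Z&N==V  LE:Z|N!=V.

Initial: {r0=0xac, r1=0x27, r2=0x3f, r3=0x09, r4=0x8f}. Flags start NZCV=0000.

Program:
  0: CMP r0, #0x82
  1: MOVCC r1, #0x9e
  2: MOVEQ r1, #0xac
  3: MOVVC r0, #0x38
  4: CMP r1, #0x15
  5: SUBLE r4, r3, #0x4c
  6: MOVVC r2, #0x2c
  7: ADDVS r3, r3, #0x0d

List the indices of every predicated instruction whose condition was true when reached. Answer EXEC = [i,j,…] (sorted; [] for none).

0: ✓ CMP  NZCV=0010
1: · MOVCC
2: · MOVEQ
3: ✓ MOVVC  r0←0x38
4: ✓ CMP  NZCV=0010
5: · SUBLE
6: ✓ MOVVC  r2←0x2c
7: · ADDVS

EXEC = [3,6]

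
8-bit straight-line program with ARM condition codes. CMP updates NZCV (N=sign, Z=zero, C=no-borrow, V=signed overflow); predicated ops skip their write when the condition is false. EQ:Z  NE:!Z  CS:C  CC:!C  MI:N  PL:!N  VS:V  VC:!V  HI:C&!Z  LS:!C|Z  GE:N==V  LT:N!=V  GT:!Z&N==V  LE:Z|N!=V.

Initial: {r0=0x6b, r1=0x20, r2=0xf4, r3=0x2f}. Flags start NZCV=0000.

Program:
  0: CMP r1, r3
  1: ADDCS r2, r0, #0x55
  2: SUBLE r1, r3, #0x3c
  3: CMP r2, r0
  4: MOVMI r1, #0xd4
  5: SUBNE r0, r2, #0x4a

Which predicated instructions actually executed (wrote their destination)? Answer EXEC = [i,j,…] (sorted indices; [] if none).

EXEC = [2,4,5]

0: ✓ CMP  NZCV=1000
1: · ADDCS
2: ✓ SUBLE  r1←0xf3
3: ✓ CMP  NZCV=1010
4: ✓ MOVMI  r1←0xd4
5: ✓ SUBNE  r0←0xaa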